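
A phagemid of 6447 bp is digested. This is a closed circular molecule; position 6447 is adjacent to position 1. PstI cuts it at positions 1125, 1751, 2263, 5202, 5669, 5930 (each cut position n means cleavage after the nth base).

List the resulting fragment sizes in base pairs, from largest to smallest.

2939, 1642, 626, 512, 467, 261 bp

Circular molecule, 6 cuts → 6 fragments:
  1751 − 1125 = 626 bp
  2263 − 1751 = 512 bp
  5202 − 2263 = 2939 bp
  5669 − 5202 = 467 bp
  5930 − 5669 = 261 bp
  wrap: 6447 − 5930 + 1125 = 1642 bp
Sorted largest to smallest: 2939, 1642, 626, 512, 467, 261 bp.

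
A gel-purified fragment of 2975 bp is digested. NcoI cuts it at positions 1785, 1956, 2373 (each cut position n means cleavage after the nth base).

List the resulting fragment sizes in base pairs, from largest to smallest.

Linear molecule, 3 cuts → 4 fragments:
  1785 − 0 = 1785 bp
  1956 − 1785 = 171 bp
  2373 − 1956 = 417 bp
  2975 − 2373 = 602 bp
Sorted largest to smallest: 1785, 602, 417, 171 bp.

1785, 602, 417, 171 bp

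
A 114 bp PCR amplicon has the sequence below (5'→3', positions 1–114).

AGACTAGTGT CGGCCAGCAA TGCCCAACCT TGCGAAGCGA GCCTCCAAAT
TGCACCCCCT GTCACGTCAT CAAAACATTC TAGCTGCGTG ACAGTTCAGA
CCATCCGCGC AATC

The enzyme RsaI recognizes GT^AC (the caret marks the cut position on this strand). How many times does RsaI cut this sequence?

0

No occurrence of GTAC is present in the sequence.
RsaI does not cut: 0 sites.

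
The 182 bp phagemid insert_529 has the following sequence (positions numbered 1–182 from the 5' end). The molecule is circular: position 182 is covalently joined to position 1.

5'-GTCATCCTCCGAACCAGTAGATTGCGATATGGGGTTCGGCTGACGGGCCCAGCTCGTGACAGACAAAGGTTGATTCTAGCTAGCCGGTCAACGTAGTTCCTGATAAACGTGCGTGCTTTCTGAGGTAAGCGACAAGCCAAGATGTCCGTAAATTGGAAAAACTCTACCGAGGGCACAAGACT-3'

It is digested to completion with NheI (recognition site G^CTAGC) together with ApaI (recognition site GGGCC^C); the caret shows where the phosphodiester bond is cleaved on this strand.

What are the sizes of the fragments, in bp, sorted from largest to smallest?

The NheI site (GCTAGC) starts at position 79.
NheI cuts after the first base of each site, so after position 79.
The ApaI site (GGGCCC) starts at position 45.
ApaI cuts after base 5 of each site (before the last base), so after position 49.
Combined cut positions: 49, 79.
Circular molecule, 2 cuts → 2 fragments:
  50–79 → 30 bp
  80–182 then 1–49 → 103 + 49 = 152 bp
Sorted largest to smallest: 152, 30 bp.

152, 30 bp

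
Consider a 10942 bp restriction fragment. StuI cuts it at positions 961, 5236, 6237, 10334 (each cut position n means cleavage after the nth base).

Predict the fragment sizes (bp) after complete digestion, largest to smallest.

4275, 4097, 1001, 961, 608 bp

Linear molecule, 4 cuts → 5 fragments:
  961 − 0 = 961 bp
  5236 − 961 = 4275 bp
  6237 − 5236 = 1001 bp
  10334 − 6237 = 4097 bp
  10942 − 10334 = 608 bp
Sorted largest to smallest: 4275, 4097, 1001, 961, 608 bp.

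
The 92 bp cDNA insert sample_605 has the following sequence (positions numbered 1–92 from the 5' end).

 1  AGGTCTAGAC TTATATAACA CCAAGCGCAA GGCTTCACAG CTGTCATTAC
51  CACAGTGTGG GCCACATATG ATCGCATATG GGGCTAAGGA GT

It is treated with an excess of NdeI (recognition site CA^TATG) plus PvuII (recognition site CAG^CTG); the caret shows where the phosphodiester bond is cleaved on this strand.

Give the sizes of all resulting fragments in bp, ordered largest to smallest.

NdeI sites (CATATG) start at positions 65, 75.
NdeI cuts after base 2 of each site, so after positions 66, 76.
The PvuII site (CAGCTG) starts at position 38.
PvuII cuts after base 3 of each site, so after position 40.
Combined cut positions: 40, 66, 76.
Linear molecule, 3 cuts → 4 fragments:
  1–40 → 40 bp
  41–66 → 26 bp
  67–76 → 10 bp
  77–92 → 16 bp
Sorted largest to smallest: 40, 26, 16, 10 bp.

40, 26, 16, 10 bp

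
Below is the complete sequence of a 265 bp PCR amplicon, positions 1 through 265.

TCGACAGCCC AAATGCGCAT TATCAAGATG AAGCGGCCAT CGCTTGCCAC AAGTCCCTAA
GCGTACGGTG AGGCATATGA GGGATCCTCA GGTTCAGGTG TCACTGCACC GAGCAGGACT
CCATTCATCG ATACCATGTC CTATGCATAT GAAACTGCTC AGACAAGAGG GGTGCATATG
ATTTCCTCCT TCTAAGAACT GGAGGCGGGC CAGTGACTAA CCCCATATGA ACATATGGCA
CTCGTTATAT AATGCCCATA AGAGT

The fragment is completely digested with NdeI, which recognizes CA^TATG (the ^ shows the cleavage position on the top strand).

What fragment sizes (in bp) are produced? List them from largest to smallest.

NdeI sites (CATATG) start at positions 74, 146, 175, 224, 232.
NdeI cuts after base 2 of each site, so after positions 75, 147, 176, 225, 233.
Linear molecule, 5 cuts → 6 fragments:
  1–75 → 75 bp
  76–147 → 72 bp
  148–176 → 29 bp
  177–225 → 49 bp
  226–233 → 8 bp
  234–265 → 32 bp
Sorted largest to smallest: 75, 72, 49, 32, 29, 8 bp.

75, 72, 49, 32, 29, 8 bp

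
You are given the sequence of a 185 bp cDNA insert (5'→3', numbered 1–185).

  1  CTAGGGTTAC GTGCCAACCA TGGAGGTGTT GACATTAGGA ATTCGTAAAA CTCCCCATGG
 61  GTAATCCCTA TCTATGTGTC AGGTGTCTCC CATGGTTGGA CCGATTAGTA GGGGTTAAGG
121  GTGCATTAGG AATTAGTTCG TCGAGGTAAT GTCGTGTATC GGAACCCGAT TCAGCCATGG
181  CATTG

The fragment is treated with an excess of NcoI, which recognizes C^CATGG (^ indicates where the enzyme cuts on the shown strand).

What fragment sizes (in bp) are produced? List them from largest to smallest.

85, 37, 35, 18, 10 bp

NcoI sites (CCATGG) start at positions 18, 55, 90, 175.
NcoI cuts after the first base of each site, so after positions 18, 55, 90, 175.
Linear molecule, 4 cuts → 5 fragments:
  1–18 → 18 bp
  19–55 → 37 bp
  56–90 → 35 bp
  91–175 → 85 bp
  176–185 → 10 bp
Sorted largest to smallest: 85, 37, 35, 18, 10 bp.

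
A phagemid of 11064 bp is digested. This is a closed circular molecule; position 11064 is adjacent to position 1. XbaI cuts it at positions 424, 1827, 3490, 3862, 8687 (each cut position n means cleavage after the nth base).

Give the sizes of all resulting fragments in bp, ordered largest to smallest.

Circular molecule, 5 cuts → 5 fragments:
  1827 − 424 = 1403 bp
  3490 − 1827 = 1663 bp
  3862 − 3490 = 372 bp
  8687 − 3862 = 4825 bp
  wrap: 11064 − 8687 + 424 = 2801 bp
Sorted largest to smallest: 4825, 2801, 1663, 1403, 372 bp.

4825, 2801, 1663, 1403, 372 bp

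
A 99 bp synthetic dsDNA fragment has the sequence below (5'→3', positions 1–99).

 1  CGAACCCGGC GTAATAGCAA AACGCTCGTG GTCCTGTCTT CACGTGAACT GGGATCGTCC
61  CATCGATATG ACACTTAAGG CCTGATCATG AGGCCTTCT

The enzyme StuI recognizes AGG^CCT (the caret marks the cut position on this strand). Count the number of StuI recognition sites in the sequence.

2

AGGCCT occurs starting at positions 78, 91.
StuI cuts at 2 sites.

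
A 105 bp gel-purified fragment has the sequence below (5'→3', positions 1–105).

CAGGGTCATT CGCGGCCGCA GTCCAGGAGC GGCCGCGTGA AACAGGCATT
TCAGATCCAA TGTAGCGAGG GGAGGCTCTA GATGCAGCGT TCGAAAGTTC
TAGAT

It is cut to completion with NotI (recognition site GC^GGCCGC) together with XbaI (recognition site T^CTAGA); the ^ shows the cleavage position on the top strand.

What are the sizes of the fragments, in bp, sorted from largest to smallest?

47, 22, 17, 13, 6 bp

NotI sites (GCGGCCGC) start at positions 12, 29.
NotI cuts after base 2 of each site, so after positions 13, 30.
XbaI sites (TCTAGA) start at positions 77, 99.
XbaI cuts after the first base of each site, so after positions 77, 99.
Combined cut positions: 13, 30, 77, 99.
Linear molecule, 4 cuts → 5 fragments:
  1–13 → 13 bp
  14–30 → 17 bp
  31–77 → 47 bp
  78–99 → 22 bp
  100–105 → 6 bp
Sorted largest to smallest: 47, 22, 17, 13, 6 bp.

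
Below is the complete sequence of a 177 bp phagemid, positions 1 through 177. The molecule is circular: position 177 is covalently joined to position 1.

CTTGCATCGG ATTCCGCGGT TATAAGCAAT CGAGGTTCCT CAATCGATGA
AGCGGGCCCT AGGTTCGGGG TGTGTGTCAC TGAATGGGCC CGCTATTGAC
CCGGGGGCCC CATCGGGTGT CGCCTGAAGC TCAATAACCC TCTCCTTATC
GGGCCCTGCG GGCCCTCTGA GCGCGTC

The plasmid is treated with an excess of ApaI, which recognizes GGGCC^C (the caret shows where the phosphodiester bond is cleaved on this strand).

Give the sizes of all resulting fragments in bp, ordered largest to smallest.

ApaI sites (GGGCCC) start at positions 54, 86, 105, 151, 160.
ApaI cuts after base 5 of each site (before the last base), so after positions 58, 90, 109, 155, 164.
Circular molecule, 5 cuts → 5 fragments:
  59–90 → 32 bp
  91–109 → 19 bp
  110–155 → 46 bp
  156–164 → 9 bp
  165–177 then 1–58 → 13 + 58 = 71 bp
Sorted largest to smallest: 71, 46, 32, 19, 9 bp.

71, 46, 32, 19, 9 bp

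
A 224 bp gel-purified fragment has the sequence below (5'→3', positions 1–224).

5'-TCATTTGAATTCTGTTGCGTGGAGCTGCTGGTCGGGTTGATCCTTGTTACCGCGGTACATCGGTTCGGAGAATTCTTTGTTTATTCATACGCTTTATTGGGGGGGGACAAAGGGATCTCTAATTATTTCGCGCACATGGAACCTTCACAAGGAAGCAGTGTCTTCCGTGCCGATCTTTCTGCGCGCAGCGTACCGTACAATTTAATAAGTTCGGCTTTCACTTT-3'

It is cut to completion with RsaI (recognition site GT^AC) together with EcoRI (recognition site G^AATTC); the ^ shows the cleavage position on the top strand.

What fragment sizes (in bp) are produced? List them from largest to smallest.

RsaI sites (GTAC) start at positions 55, 190, 195.
RsaI cuts after base 2 of each site, so after positions 56, 191, 196.
EcoRI sites (GAATTC) start at positions 7, 70.
EcoRI cuts after the first base of each site, so after positions 7, 70.
Combined cut positions: 7, 56, 70, 191, 196.
Linear molecule, 5 cuts → 6 fragments:
  1–7 → 7 bp
  8–56 → 49 bp
  57–70 → 14 bp
  71–191 → 121 bp
  192–196 → 5 bp
  197–224 → 28 bp
Sorted largest to smallest: 121, 49, 28, 14, 7, 5 bp.

121, 49, 28, 14, 7, 5 bp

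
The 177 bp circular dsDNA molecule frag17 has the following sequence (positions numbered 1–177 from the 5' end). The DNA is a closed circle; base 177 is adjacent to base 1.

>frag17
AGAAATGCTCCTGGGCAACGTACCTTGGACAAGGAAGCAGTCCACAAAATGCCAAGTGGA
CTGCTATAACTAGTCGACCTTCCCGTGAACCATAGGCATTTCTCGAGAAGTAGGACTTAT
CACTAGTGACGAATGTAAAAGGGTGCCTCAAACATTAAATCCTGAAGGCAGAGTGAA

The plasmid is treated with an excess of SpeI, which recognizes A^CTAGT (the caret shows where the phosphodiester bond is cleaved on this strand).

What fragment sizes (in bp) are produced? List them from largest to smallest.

SpeI sites (ACTAGT) start at positions 69, 122.
SpeI cuts after the first base of each site, so after positions 69, 122.
Circular molecule, 2 cuts → 2 fragments:
  70–122 → 53 bp
  123–177 then 1–69 → 55 + 69 = 124 bp
Sorted largest to smallest: 124, 53 bp.

124, 53 bp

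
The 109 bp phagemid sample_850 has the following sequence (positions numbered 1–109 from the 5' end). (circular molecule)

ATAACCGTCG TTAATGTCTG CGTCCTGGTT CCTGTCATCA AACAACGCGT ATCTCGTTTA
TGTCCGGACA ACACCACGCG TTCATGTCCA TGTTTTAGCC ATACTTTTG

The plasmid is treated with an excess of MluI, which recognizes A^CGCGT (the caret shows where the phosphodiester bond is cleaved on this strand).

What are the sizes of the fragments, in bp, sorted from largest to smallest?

MluI sites (ACGCGT) start at positions 45, 76.
MluI cuts after the first base of each site, so after positions 45, 76.
Circular molecule, 2 cuts → 2 fragments:
  46–76 → 31 bp
  77–109 then 1–45 → 33 + 45 = 78 bp
Sorted largest to smallest: 78, 31 bp.

78, 31 bp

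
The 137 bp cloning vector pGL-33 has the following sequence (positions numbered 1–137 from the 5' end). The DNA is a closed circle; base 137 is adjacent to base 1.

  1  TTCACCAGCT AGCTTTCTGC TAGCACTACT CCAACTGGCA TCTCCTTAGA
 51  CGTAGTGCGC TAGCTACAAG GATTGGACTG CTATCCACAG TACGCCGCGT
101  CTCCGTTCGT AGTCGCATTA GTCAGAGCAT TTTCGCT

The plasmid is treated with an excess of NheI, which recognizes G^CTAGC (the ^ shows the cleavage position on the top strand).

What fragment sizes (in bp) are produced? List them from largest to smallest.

NheI sites (GCTAGC) start at positions 8, 19, 59.
NheI cuts after the first base of each site, so after positions 8, 19, 59.
Circular molecule, 3 cuts → 3 fragments:
  9–19 → 11 bp
  20–59 → 40 bp
  60–137 then 1–8 → 78 + 8 = 86 bp
Sorted largest to smallest: 86, 40, 11 bp.

86, 40, 11 bp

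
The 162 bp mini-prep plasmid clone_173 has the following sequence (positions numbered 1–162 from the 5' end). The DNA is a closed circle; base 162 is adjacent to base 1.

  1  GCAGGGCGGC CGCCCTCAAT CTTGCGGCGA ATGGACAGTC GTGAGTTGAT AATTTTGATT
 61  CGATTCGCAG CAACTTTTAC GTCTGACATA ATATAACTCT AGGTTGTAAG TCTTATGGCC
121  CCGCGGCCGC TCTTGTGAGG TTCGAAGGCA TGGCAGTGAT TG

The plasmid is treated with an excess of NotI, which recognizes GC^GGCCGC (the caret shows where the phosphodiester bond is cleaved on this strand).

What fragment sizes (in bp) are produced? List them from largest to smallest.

117, 45 bp

NotI sites (GCGGCCGC) start at positions 6, 123.
NotI cuts after base 2 of each site, so after positions 7, 124.
Circular molecule, 2 cuts → 2 fragments:
  8–124 → 117 bp
  125–162 then 1–7 → 38 + 7 = 45 bp
Sorted largest to smallest: 117, 45 bp.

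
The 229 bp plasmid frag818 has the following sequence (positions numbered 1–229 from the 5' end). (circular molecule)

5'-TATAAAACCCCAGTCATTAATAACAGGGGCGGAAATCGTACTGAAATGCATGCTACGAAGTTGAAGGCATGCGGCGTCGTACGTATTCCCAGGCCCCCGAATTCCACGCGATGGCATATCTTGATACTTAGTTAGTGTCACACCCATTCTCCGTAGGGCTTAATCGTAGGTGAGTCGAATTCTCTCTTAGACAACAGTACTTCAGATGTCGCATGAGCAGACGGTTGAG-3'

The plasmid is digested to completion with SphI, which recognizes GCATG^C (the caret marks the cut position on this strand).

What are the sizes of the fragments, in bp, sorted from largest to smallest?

210, 19 bp

SphI sites (GCATGC) start at positions 48, 67.
SphI cuts after base 5 of each site (before the last base), so after positions 52, 71.
Circular molecule, 2 cuts → 2 fragments:
  53–71 → 19 bp
  72–229 then 1–52 → 158 + 52 = 210 bp
Sorted largest to smallest: 210, 19 bp.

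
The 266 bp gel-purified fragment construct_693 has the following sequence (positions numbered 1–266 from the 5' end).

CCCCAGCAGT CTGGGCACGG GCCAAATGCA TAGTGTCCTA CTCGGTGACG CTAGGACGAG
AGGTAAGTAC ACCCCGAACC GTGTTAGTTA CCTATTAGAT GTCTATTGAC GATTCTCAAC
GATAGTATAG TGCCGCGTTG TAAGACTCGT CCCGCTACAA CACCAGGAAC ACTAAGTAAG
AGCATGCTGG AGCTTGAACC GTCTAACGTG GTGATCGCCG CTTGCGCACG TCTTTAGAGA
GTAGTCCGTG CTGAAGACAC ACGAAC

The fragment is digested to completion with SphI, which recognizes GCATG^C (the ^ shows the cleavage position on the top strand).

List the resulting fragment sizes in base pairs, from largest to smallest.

The SphI site (GCATGC) starts at position 182.
SphI cuts after base 5 of each site (before the last base), so after position 186.
Linear molecule, 1 cut → 2 fragments:
  1–186 → 186 bp
  187–266 → 80 bp
Sorted largest to smallest: 186, 80 bp.

186, 80 bp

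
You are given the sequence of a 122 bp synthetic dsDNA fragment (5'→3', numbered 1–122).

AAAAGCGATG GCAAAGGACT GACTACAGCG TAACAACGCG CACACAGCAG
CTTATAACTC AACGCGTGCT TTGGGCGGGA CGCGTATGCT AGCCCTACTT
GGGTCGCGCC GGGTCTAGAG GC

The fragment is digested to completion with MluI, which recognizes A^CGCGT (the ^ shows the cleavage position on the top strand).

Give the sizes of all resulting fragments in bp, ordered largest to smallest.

62, 42, 18 bp

MluI sites (ACGCGT) start at positions 62, 80.
MluI cuts after the first base of each site, so after positions 62, 80.
Linear molecule, 2 cuts → 3 fragments:
  1–62 → 62 bp
  63–80 → 18 bp
  81–122 → 42 bp
Sorted largest to smallest: 62, 42, 18 bp.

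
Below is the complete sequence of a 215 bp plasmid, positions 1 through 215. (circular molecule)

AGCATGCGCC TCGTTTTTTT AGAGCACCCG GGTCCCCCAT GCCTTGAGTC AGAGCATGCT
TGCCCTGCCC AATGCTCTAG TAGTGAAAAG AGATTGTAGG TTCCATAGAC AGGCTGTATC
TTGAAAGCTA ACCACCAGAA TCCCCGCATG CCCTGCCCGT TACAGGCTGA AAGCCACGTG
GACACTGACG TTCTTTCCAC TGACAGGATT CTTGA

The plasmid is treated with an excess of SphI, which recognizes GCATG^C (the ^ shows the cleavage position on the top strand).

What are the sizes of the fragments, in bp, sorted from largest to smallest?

SphI sites (GCATGC) start at positions 2, 54, 146.
SphI cuts after base 5 of each site (before the last base), so after positions 6, 58, 150.
Circular molecule, 3 cuts → 3 fragments:
  7–58 → 52 bp
  59–150 → 92 bp
  151–215 then 1–6 → 65 + 6 = 71 bp
Sorted largest to smallest: 92, 71, 52 bp.

92, 71, 52 bp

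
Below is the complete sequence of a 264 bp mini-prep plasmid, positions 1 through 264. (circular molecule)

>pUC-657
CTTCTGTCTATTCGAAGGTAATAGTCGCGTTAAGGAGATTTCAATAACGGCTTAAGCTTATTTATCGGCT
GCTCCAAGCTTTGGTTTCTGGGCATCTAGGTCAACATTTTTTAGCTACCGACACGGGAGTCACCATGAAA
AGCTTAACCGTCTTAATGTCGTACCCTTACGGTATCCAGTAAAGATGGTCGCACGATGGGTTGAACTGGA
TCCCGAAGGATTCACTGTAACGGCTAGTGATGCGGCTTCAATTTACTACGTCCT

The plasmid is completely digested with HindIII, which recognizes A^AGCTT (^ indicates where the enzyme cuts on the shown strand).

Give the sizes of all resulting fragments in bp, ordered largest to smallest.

178, 64, 22 bp

HindIII sites (AAGCTT) start at positions 54, 76, 140.
HindIII cuts after the first base of each site, so after positions 54, 76, 140.
Circular molecule, 3 cuts → 3 fragments:
  55–76 → 22 bp
  77–140 → 64 bp
  141–264 then 1–54 → 124 + 54 = 178 bp
Sorted largest to smallest: 178, 64, 22 bp.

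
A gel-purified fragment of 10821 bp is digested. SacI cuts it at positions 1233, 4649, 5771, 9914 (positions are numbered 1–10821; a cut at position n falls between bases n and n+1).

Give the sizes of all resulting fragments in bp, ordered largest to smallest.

Linear molecule, 4 cuts → 5 fragments:
  1233 − 0 = 1233 bp
  4649 − 1233 = 3416 bp
  5771 − 4649 = 1122 bp
  9914 − 5771 = 4143 bp
  10821 − 9914 = 907 bp
Sorted largest to smallest: 4143, 3416, 1233, 1122, 907 bp.

4143, 3416, 1233, 1122, 907 bp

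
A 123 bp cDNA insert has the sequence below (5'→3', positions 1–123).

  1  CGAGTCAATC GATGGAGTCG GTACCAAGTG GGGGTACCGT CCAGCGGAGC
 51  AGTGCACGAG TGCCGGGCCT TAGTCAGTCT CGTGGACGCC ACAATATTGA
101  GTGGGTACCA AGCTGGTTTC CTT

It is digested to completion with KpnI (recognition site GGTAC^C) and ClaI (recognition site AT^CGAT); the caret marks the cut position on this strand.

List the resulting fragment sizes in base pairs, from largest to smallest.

KpnI sites (GGTACC) start at positions 20, 33, 104.
KpnI cuts after base 5 of each site (before the last base), so after positions 24, 37, 108.
The ClaI site (ATCGAT) starts at position 8.
ClaI cuts after base 2 of each site, so after position 9.
Combined cut positions: 9, 24, 37, 108.
Linear molecule, 4 cuts → 5 fragments:
  1–9 → 9 bp
  10–24 → 15 bp
  25–37 → 13 bp
  38–108 → 71 bp
  109–123 → 15 bp
Sorted largest to smallest: 71, 15, 15, 13, 9 bp.

71, 15, 15, 13, 9 bp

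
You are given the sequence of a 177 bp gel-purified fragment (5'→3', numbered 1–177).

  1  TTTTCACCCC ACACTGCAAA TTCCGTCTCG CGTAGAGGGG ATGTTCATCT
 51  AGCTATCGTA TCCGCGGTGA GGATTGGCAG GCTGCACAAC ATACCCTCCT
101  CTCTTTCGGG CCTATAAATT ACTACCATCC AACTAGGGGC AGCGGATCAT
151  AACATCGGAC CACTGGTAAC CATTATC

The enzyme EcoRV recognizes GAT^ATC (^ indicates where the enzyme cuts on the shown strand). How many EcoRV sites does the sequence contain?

No occurrence of GATATC is present in the sequence.
EcoRV does not cut: 0 sites.

0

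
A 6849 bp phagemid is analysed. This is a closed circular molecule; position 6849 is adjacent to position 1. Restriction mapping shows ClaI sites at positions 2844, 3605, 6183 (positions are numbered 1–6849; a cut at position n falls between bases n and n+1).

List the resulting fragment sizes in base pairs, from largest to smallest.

3510, 2578, 761 bp

Circular molecule, 3 cuts → 3 fragments:
  3605 − 2844 = 761 bp
  6183 − 3605 = 2578 bp
  wrap: 6849 − 6183 + 2844 = 3510 bp
Sorted largest to smallest: 3510, 2578, 761 bp.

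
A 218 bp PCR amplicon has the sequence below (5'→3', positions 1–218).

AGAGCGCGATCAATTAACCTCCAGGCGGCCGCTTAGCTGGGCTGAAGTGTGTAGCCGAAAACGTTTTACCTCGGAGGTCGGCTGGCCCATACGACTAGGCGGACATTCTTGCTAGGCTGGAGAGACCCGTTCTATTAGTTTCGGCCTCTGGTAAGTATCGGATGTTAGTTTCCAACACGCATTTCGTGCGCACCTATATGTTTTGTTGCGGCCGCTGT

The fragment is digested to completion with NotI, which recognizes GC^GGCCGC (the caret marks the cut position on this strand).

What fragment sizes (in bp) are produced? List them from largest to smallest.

183, 26, 9 bp

NotI sites (GCGGCCGC) start at positions 25, 208.
NotI cuts after base 2 of each site, so after positions 26, 209.
Linear molecule, 2 cuts → 3 fragments:
  1–26 → 26 bp
  27–209 → 183 bp
  210–218 → 9 bp
Sorted largest to smallest: 183, 26, 9 bp.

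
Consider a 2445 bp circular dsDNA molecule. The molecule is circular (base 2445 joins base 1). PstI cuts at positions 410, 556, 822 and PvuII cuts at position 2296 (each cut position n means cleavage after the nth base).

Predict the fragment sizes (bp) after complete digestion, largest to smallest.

1474, 559, 266, 146 bp

Combined cut positions (sorted): 410, 556, 822, 2296.
Circular molecule, 4 cuts → 4 fragments:
  556 − 410 = 146 bp
  822 − 556 = 266 bp
  2296 − 822 = 1474 bp
  wrap: 2445 − 2296 + 410 = 559 bp
Sorted largest to smallest: 1474, 559, 266, 146 bp.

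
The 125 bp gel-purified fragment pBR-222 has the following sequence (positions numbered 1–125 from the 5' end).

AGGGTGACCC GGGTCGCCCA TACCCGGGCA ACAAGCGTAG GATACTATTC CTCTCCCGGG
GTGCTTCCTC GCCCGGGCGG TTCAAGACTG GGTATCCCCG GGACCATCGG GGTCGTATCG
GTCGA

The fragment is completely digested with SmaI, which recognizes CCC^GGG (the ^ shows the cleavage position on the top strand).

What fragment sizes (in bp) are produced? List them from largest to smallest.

SmaI sites (CCCGGG) start at positions 8, 23, 55, 72, 97.
SmaI cuts after base 3 of each site, so after positions 10, 25, 57, 74, 99.
Linear molecule, 5 cuts → 6 fragments:
  1–10 → 10 bp
  11–25 → 15 bp
  26–57 → 32 bp
  58–74 → 17 bp
  75–99 → 25 bp
  100–125 → 26 bp
Sorted largest to smallest: 32, 26, 25, 17, 15, 10 bp.

32, 26, 25, 17, 15, 10 bp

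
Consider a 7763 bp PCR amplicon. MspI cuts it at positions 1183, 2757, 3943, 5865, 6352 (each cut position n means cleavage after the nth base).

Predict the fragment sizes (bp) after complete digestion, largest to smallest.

1922, 1574, 1411, 1186, 1183, 487 bp

Linear molecule, 5 cuts → 6 fragments:
  1183 − 0 = 1183 bp
  2757 − 1183 = 1574 bp
  3943 − 2757 = 1186 bp
  5865 − 3943 = 1922 bp
  6352 − 5865 = 487 bp
  7763 − 6352 = 1411 bp
Sorted largest to smallest: 1922, 1574, 1411, 1186, 1183, 487 bp.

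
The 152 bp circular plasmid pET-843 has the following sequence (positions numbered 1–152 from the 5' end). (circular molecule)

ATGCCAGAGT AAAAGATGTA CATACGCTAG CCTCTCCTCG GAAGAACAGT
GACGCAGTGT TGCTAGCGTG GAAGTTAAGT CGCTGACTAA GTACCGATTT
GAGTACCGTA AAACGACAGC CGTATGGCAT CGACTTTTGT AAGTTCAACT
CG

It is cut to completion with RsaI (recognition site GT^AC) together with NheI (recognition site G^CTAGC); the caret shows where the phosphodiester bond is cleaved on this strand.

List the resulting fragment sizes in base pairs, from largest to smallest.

67, 36, 30, 12, 7 bp

RsaI sites (GTAC) start at positions 18, 91, 103.
RsaI cuts after base 2 of each site, so after positions 19, 92, 104.
NheI sites (GCTAGC) start at positions 26, 62.
NheI cuts after the first base of each site, so after positions 26, 62.
Combined cut positions: 19, 26, 62, 92, 104.
Circular molecule, 5 cuts → 5 fragments:
  20–26 → 7 bp
  27–62 → 36 bp
  63–92 → 30 bp
  93–104 → 12 bp
  105–152 then 1–19 → 48 + 19 = 67 bp
Sorted largest to smallest: 67, 36, 30, 12, 7 bp.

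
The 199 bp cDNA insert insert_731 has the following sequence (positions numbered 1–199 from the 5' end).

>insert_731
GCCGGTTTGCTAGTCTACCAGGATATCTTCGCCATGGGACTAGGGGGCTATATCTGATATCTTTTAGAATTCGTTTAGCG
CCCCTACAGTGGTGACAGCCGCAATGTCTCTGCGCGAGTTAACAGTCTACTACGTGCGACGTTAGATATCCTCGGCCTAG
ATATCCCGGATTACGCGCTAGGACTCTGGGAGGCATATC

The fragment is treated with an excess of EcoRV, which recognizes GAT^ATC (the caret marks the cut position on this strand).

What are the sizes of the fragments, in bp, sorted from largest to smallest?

EcoRV sites (GATATC) start at positions 22, 56, 145, 160.
EcoRV cuts after base 3 of each site, so after positions 24, 58, 147, 162.
Linear molecule, 4 cuts → 5 fragments:
  1–24 → 24 bp
  25–58 → 34 bp
  59–147 → 89 bp
  148–162 → 15 bp
  163–199 → 37 bp
Sorted largest to smallest: 89, 37, 34, 24, 15 bp.

89, 37, 34, 24, 15 bp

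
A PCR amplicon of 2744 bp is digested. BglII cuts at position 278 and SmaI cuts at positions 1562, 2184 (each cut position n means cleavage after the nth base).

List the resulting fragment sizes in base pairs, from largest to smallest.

Combined cut positions (sorted): 278, 1562, 2184.
Linear molecule, 3 cuts → 4 fragments:
  278 − 0 = 278 bp
  1562 − 278 = 1284 bp
  2184 − 1562 = 622 bp
  2744 − 2184 = 560 bp
Sorted largest to smallest: 1284, 622, 560, 278 bp.

1284, 622, 560, 278 bp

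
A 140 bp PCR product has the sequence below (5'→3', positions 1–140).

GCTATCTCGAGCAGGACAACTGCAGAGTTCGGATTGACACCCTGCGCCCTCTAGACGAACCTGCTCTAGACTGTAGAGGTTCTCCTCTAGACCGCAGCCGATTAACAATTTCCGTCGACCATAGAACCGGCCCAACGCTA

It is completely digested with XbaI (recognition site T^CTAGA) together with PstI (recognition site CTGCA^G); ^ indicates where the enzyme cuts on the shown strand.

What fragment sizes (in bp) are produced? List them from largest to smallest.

54, 26, 24, 21, 15 bp

XbaI sites (TCTAGA) start at positions 50, 65, 86.
XbaI cuts after the first base of each site, so after positions 50, 65, 86.
The PstI site (CTGCAG) starts at position 20.
PstI cuts after base 5 of each site (before the last base), so after position 24.
Combined cut positions: 24, 50, 65, 86.
Linear molecule, 4 cuts → 5 fragments:
  1–24 → 24 bp
  25–50 → 26 bp
  51–65 → 15 bp
  66–86 → 21 bp
  87–140 → 54 bp
Sorted largest to smallest: 54, 26, 24, 21, 15 bp.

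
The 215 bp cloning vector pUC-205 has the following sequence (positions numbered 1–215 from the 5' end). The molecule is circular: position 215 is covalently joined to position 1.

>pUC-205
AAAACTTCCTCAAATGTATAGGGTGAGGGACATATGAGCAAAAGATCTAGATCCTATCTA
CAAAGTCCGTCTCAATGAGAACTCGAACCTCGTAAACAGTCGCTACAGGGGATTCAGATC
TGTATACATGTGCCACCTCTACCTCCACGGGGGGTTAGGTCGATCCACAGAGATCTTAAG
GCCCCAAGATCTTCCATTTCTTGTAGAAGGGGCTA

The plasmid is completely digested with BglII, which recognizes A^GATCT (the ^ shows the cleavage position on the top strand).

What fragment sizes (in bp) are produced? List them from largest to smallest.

73, 71, 55, 16 bp

BglII sites (AGATCT) start at positions 43, 116, 171, 187.
BglII cuts after the first base of each site, so after positions 43, 116, 171, 187.
Circular molecule, 4 cuts → 4 fragments:
  44–116 → 73 bp
  117–171 → 55 bp
  172–187 → 16 bp
  188–215 then 1–43 → 28 + 43 = 71 bp
Sorted largest to smallest: 73, 71, 55, 16 bp.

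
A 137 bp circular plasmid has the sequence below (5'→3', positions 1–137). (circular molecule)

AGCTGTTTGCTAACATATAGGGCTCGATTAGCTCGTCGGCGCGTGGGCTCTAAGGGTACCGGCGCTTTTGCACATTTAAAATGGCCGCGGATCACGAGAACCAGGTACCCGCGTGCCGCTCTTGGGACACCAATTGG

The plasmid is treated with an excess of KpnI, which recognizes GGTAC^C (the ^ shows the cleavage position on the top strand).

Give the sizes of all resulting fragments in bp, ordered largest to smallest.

KpnI sites (GGTACC) start at positions 55, 104.
KpnI cuts after base 5 of each site (before the last base), so after positions 59, 108.
Circular molecule, 2 cuts → 2 fragments:
  60–108 → 49 bp
  109–137 then 1–59 → 29 + 59 = 88 bp
Sorted largest to smallest: 88, 49 bp.

88, 49 bp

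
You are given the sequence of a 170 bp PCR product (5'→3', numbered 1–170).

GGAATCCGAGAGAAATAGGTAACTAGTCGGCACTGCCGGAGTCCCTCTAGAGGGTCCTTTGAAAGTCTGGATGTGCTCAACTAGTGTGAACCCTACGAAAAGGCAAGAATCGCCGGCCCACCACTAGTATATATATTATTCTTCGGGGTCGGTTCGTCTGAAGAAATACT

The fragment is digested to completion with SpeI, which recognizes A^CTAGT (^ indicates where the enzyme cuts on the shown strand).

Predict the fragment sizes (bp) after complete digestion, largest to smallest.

SpeI sites (ACTAGT) start at positions 22, 80, 123.
SpeI cuts after the first base of each site, so after positions 22, 80, 123.
Linear molecule, 3 cuts → 4 fragments:
  1–22 → 22 bp
  23–80 → 58 bp
  81–123 → 43 bp
  124–170 → 47 bp
Sorted largest to smallest: 58, 47, 43, 22 bp.

58, 47, 43, 22 bp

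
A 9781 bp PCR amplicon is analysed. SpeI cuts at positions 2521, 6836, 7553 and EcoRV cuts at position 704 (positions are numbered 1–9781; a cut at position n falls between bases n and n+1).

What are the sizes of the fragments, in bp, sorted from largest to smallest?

Combined cut positions (sorted): 704, 2521, 6836, 7553.
Linear molecule, 4 cuts → 5 fragments:
  704 − 0 = 704 bp
  2521 − 704 = 1817 bp
  6836 − 2521 = 4315 bp
  7553 − 6836 = 717 bp
  9781 − 7553 = 2228 bp
Sorted largest to smallest: 4315, 2228, 1817, 717, 704 bp.

4315, 2228, 1817, 717, 704 bp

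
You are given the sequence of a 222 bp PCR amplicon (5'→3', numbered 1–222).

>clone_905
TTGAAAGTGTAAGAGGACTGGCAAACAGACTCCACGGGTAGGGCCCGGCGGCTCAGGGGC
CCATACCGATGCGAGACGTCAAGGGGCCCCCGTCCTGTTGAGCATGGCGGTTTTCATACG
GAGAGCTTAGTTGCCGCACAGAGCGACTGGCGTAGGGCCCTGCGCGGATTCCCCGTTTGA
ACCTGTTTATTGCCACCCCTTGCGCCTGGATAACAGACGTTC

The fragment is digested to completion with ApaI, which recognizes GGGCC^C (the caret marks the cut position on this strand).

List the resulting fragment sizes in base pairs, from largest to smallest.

71, 63, 45, 27, 16 bp

ApaI sites (GGGCCC) start at positions 41, 57, 84, 155.
ApaI cuts after base 5 of each site (before the last base), so after positions 45, 61, 88, 159.
Linear molecule, 4 cuts → 5 fragments:
  1–45 → 45 bp
  46–61 → 16 bp
  62–88 → 27 bp
  89–159 → 71 bp
  160–222 → 63 bp
Sorted largest to smallest: 71, 63, 45, 27, 16 bp.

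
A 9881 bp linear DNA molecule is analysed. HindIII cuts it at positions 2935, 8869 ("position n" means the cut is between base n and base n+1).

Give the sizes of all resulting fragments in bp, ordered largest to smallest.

5934, 2935, 1012 bp

Linear molecule, 2 cuts → 3 fragments:
  2935 − 0 = 2935 bp
  8869 − 2935 = 5934 bp
  9881 − 8869 = 1012 bp
Sorted largest to smallest: 5934, 2935, 1012 bp.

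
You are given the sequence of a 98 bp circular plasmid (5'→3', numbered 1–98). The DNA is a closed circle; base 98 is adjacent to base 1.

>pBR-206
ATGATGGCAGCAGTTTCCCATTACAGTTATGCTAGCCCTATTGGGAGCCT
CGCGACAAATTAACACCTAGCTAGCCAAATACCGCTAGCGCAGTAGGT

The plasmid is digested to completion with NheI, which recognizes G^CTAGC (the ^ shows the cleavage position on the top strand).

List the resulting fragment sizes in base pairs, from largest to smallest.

NheI sites (GCTAGC) start at positions 31, 70, 84.
NheI cuts after the first base of each site, so after positions 31, 70, 84.
Circular molecule, 3 cuts → 3 fragments:
  32–70 → 39 bp
  71–84 → 14 bp
  85–98 then 1–31 → 14 + 31 = 45 bp
Sorted largest to smallest: 45, 39, 14 bp.

45, 39, 14 bp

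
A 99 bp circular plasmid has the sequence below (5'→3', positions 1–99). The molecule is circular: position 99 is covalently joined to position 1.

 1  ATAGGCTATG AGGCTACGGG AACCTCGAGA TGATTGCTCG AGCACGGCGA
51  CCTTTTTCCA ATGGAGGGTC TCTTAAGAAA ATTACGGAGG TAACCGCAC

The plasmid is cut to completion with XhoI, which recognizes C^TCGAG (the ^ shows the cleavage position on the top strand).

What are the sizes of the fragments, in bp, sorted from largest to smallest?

XhoI sites (CTCGAG) start at positions 24, 37.
XhoI cuts after the first base of each site, so after positions 24, 37.
Circular molecule, 2 cuts → 2 fragments:
  25–37 → 13 bp
  38–99 then 1–24 → 62 + 24 = 86 bp
Sorted largest to smallest: 86, 13 bp.

86, 13 bp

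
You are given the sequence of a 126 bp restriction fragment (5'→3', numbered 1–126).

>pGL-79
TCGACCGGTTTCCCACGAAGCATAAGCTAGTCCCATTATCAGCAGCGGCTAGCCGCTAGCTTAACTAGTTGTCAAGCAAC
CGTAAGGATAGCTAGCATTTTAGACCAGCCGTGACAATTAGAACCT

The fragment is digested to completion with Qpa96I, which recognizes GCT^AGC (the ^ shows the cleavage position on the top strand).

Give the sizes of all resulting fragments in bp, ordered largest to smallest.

50, 36, 33, 7 bp

Qpa96I sites (GCTAGC) start at positions 48, 55, 91.
Qpa96I cuts after base 3 of each site, so after positions 50, 57, 93.
Linear molecule, 3 cuts → 4 fragments:
  1–50 → 50 bp
  51–57 → 7 bp
  58–93 → 36 bp
  94–126 → 33 bp
Sorted largest to smallest: 50, 36, 33, 7 bp.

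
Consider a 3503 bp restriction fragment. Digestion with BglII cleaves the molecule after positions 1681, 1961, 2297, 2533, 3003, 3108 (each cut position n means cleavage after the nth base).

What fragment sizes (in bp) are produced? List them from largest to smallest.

Linear molecule, 6 cuts → 7 fragments:
  1681 − 0 = 1681 bp
  1961 − 1681 = 280 bp
  2297 − 1961 = 336 bp
  2533 − 2297 = 236 bp
  3003 − 2533 = 470 bp
  3108 − 3003 = 105 bp
  3503 − 3108 = 395 bp
Sorted largest to smallest: 1681, 470, 395, 336, 280, 236, 105 bp.

1681, 470, 395, 336, 280, 236, 105 bp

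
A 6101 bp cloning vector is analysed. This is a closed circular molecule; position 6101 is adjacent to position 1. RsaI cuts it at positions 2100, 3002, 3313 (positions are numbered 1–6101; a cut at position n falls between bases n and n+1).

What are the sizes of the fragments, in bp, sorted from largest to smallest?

Circular molecule, 3 cuts → 3 fragments:
  3002 − 2100 = 902 bp
  3313 − 3002 = 311 bp
  wrap: 6101 − 3313 + 2100 = 4888 bp
Sorted largest to smallest: 4888, 902, 311 bp.

4888, 902, 311 bp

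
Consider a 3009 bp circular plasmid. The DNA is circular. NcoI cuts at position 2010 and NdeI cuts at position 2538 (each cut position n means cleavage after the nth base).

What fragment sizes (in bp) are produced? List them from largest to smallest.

2481, 528 bp

Combined cut positions (sorted): 2010, 2538.
Circular molecule, 2 cuts → 2 fragments:
  2538 − 2010 = 528 bp
  wrap: 3009 − 2538 + 2010 = 2481 bp
Sorted largest to smallest: 2481, 528 bp.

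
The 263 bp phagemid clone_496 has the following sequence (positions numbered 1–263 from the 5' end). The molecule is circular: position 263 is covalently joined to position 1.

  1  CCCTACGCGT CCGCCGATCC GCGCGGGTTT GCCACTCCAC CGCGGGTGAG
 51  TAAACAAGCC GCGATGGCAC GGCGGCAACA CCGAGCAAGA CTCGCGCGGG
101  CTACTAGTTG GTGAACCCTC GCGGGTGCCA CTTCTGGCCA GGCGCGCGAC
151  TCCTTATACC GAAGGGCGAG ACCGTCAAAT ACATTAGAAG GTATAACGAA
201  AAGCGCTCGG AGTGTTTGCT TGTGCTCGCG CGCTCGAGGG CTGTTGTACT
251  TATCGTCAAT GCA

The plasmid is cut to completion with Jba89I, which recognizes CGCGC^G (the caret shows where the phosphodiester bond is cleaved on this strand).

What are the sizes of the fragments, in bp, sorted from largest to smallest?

Jba89I sites (CGCGCG) start at positions 20, 93, 143, 227.
Jba89I cuts after base 5 of each site (before the last base), so after positions 24, 97, 147, 231.
Circular molecule, 4 cuts → 4 fragments:
  25–97 → 73 bp
  98–147 → 50 bp
  148–231 → 84 bp
  232–263 then 1–24 → 32 + 24 = 56 bp
Sorted largest to smallest: 84, 73, 56, 50 bp.

84, 73, 56, 50 bp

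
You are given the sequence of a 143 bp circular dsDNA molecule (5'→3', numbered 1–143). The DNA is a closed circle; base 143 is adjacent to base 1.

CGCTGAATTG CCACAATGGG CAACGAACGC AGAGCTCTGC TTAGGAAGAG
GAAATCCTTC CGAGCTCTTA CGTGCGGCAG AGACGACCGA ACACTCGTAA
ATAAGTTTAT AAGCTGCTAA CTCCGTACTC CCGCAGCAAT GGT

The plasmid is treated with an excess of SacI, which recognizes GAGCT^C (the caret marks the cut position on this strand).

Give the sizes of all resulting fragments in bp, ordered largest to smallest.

SacI sites (GAGCTC) start at positions 32, 62.
SacI cuts after base 5 of each site (before the last base), so after positions 36, 66.
Circular molecule, 2 cuts → 2 fragments:
  37–66 → 30 bp
  67–143 then 1–36 → 77 + 36 = 113 bp
Sorted largest to smallest: 113, 30 bp.

113, 30 bp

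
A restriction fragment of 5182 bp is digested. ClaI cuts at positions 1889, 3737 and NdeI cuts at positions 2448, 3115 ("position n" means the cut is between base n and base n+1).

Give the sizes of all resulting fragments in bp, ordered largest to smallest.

1889, 1445, 667, 622, 559 bp

Combined cut positions (sorted): 1889, 2448, 3115, 3737.
Linear molecule, 4 cuts → 5 fragments:
  1889 − 0 = 1889 bp
  2448 − 1889 = 559 bp
  3115 − 2448 = 667 bp
  3737 − 3115 = 622 bp
  5182 − 3737 = 1445 bp
Sorted largest to smallest: 1889, 1445, 667, 622, 559 bp.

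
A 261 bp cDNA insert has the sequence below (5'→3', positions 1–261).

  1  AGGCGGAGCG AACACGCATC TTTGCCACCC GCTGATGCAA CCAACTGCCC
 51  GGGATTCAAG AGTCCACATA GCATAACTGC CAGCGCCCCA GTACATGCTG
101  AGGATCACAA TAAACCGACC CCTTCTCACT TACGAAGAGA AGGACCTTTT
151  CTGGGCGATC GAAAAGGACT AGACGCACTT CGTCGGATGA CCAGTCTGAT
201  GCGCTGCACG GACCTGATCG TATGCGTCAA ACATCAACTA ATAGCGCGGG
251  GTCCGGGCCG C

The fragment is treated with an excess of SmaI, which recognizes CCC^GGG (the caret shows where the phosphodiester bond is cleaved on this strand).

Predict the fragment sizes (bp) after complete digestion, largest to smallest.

211, 50 bp

The SmaI site (CCCGGG) starts at position 48.
SmaI cuts after base 3 of each site, so after position 50.
Linear molecule, 1 cut → 2 fragments:
  1–50 → 50 bp
  51–261 → 211 bp
Sorted largest to smallest: 211, 50 bp.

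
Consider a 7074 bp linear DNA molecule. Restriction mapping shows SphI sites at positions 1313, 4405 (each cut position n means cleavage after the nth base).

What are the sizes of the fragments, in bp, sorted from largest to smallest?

3092, 2669, 1313 bp

Linear molecule, 2 cuts → 3 fragments:
  1313 − 0 = 1313 bp
  4405 − 1313 = 3092 bp
  7074 − 4405 = 2669 bp
Sorted largest to smallest: 3092, 2669, 1313 bp.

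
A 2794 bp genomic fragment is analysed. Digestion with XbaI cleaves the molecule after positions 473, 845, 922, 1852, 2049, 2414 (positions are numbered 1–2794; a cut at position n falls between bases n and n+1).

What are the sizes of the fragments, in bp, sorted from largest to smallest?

930, 473, 380, 372, 365, 197, 77 bp

Linear molecule, 6 cuts → 7 fragments:
  473 − 0 = 473 bp
  845 − 473 = 372 bp
  922 − 845 = 77 bp
  1852 − 922 = 930 bp
  2049 − 1852 = 197 bp
  2414 − 2049 = 365 bp
  2794 − 2414 = 380 bp
Sorted largest to smallest: 930, 473, 380, 372, 365, 197, 77 bp.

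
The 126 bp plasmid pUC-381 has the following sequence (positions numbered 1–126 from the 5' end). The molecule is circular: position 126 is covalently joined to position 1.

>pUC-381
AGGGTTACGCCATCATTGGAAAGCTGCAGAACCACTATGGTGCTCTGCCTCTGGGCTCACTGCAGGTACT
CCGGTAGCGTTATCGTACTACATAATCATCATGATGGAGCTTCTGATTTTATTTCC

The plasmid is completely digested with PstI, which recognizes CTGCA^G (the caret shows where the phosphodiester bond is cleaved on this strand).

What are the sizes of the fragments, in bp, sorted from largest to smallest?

90, 36 bp

PstI sites (CTGCAG) start at positions 24, 60.
PstI cuts after base 5 of each site (before the last base), so after positions 28, 64.
Circular molecule, 2 cuts → 2 fragments:
  29–64 → 36 bp
  65–126 then 1–28 → 62 + 28 = 90 bp
Sorted largest to smallest: 90, 36 bp.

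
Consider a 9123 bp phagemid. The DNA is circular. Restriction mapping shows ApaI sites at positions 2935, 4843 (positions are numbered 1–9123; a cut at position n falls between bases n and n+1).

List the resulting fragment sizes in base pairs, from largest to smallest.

7215, 1908 bp

Circular molecule, 2 cuts → 2 fragments:
  4843 − 2935 = 1908 bp
  wrap: 9123 − 4843 + 2935 = 7215 bp
Sorted largest to smallest: 7215, 1908 bp.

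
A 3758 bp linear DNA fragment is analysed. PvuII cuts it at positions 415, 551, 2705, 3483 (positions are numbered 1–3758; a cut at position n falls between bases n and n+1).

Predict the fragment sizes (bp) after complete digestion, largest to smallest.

Linear molecule, 4 cuts → 5 fragments:
  415 − 0 = 415 bp
  551 − 415 = 136 bp
  2705 − 551 = 2154 bp
  3483 − 2705 = 778 bp
  3758 − 3483 = 275 bp
Sorted largest to smallest: 2154, 778, 415, 275, 136 bp.

2154, 778, 415, 275, 136 bp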